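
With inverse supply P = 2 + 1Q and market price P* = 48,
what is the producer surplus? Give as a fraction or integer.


Minimum supply price (at Q=0): P_min = 2
Quantity supplied at P* = 48:
Q* = (48 - 2)/1 = 46
PS = (1/2) * Q* * (P* - P_min)
PS = (1/2) * 46 * (48 - 2)
PS = (1/2) * 46 * 46 = 1058

1058


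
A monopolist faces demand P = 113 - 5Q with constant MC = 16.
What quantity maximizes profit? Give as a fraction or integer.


TR = P*Q = (113 - 5Q)Q = 113Q - 5Q^2
MR = dTR/dQ = 113 - 10Q
Set MR = MC:
113 - 10Q = 16
97 = 10Q
Q* = 97/10 = 97/10

97/10


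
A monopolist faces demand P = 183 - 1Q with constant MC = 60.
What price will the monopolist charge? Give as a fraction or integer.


MR = 183 - 2Q
Set MR = MC: 183 - 2Q = 60
Q* = 123/2
Substitute into demand:
P* = 183 - 1*123/2 = 243/2

243/2


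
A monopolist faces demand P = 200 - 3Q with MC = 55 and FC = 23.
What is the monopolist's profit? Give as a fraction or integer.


MR = MC: 200 - 6Q = 55
Q* = 145/6
P* = 200 - 3*145/6 = 255/2
Profit = (P* - MC)*Q* - FC
= (255/2 - 55)*145/6 - 23
= 145/2*145/6 - 23
= 21025/12 - 23 = 20749/12

20749/12


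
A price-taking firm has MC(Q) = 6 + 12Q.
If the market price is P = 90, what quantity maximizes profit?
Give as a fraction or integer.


In perfect competition, profit is maximized where P = MC.
90 = 6 + 12Q
84 = 12Q
Q* = 84/12 = 7

7


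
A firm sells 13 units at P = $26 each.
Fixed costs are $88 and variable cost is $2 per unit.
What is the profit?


Total Revenue = P * Q = 26 * 13 = $338
Total Cost = FC + VC*Q = 88 + 2*13 = $114
Profit = TR - TC = 338 - 114 = $224

$224


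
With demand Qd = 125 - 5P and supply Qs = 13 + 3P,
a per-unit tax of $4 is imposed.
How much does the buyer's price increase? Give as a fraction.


With a per-unit tax, the buyer's price increase depends on relative slopes.
Supply slope: d = 3, Demand slope: b = 5
Buyer's price increase = d * tax / (b + d)
= 3 * 4 / (5 + 3)
= 12 / 8 = 3/2

3/2


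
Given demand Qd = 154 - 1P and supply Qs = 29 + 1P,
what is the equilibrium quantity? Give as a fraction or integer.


First find equilibrium price:
154 - 1P = 29 + 1P
P* = 125/2 = 125/2
Then substitute into demand:
Q* = 154 - 1 * 125/2 = 183/2

183/2


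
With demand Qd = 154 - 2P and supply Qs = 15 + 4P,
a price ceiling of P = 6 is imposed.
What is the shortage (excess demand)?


At P = 6:
Qd = 154 - 2*6 = 142
Qs = 15 + 4*6 = 39
Shortage = Qd - Qs = 142 - 39 = 103

103


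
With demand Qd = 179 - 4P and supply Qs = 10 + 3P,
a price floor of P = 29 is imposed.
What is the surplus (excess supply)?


At P = 29:
Qd = 179 - 4*29 = 63
Qs = 10 + 3*29 = 97
Surplus = Qs - Qd = 97 - 63 = 34

34


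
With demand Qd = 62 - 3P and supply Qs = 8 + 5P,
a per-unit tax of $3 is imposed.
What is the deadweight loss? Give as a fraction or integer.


Pre-tax equilibrium quantity: Q* = 167/4
Post-tax equilibrium quantity: Q_tax = 289/8
Reduction in quantity: Q* - Q_tax = 45/8
DWL = (1/2) * tax * (Q* - Q_tax)
DWL = (1/2) * 3 * 45/8 = 135/16

135/16


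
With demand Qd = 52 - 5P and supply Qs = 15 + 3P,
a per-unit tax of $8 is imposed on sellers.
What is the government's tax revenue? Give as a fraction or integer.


With tax on sellers, new supply: Qs' = 15 + 3(P - 8)
= 3P - 9
New equilibrium quantity:
Q_new = 111/8
Tax revenue = tax * Q_new = 8 * 111/8 = 111

111


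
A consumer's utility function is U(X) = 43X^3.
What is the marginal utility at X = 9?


MU = dU/dX = 43*3*X^(3-1)
MU = 129*X^2
At X = 9:
MU = 129 * 9^2
MU = 129 * 81 = 10449

10449


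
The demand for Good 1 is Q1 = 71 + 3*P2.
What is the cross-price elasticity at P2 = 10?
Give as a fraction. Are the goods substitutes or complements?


dQ1/dP2 = 3
At P2 = 10: Q1 = 71 + 3*10 = 101
Exy = (dQ1/dP2)(P2/Q1) = 3 * 10 / 101 = 30/101
Since Exy > 0, the goods are substitutes.

30/101 (substitutes)


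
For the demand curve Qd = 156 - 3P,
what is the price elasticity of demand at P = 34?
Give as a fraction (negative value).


dQ/dP = -3
At P = 34: Q = 156 - 3*34 = 54
E = (dQ/dP)(P/Q) = (-3)(34/54) = -17/9

-17/9


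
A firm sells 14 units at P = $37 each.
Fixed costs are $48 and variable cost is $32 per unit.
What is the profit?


Total Revenue = P * Q = 37 * 14 = $518
Total Cost = FC + VC*Q = 48 + 32*14 = $496
Profit = TR - TC = 518 - 496 = $22

$22


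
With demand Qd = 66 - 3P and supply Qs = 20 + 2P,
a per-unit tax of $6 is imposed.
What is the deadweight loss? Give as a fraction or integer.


Pre-tax equilibrium quantity: Q* = 192/5
Post-tax equilibrium quantity: Q_tax = 156/5
Reduction in quantity: Q* - Q_tax = 36/5
DWL = (1/2) * tax * (Q* - Q_tax)
DWL = (1/2) * 6 * 36/5 = 108/5

108/5


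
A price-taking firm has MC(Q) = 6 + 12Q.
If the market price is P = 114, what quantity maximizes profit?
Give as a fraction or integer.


In perfect competition, profit is maximized where P = MC.
114 = 6 + 12Q
108 = 12Q
Q* = 108/12 = 9

9


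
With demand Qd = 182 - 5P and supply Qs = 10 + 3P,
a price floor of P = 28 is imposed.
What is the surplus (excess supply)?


At P = 28:
Qd = 182 - 5*28 = 42
Qs = 10 + 3*28 = 94
Surplus = Qs - Qd = 94 - 42 = 52

52


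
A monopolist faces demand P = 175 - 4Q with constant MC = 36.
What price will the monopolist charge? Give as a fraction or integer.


MR = 175 - 8Q
Set MR = MC: 175 - 8Q = 36
Q* = 139/8
Substitute into demand:
P* = 175 - 4*139/8 = 211/2

211/2


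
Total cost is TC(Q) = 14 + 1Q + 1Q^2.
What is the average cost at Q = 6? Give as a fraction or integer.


TC(6) = 14 + 1*6 + 1*6^2
TC(6) = 14 + 6 + 36 = 56
AC = TC/Q = 56/6 = 28/3

28/3


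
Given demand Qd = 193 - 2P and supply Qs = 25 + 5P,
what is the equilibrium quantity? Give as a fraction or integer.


First find equilibrium price:
193 - 2P = 25 + 5P
P* = 168/7 = 24
Then substitute into demand:
Q* = 193 - 2 * 24 = 145

145


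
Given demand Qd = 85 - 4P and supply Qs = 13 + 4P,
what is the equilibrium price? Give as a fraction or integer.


At equilibrium, Qd = Qs.
85 - 4P = 13 + 4P
85 - 13 = 4P + 4P
72 = 8P
P* = 72/8 = 9

9


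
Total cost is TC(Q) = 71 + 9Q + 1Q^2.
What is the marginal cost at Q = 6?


MC = dTC/dQ = 9 + 2*1*Q
At Q = 6:
MC = 9 + 2*6
MC = 9 + 12 = 21

21


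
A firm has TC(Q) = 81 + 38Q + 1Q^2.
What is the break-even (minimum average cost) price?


AC(Q) = 81/Q + 38 + 1Q
To minimize: dAC/dQ = -81/Q^2 + 1 = 0
Q^2 = 81/1 = 81
Q* = 9
Min AC = 81/9 + 38 + 1*9
Min AC = 9 + 38 + 9 = 56

56


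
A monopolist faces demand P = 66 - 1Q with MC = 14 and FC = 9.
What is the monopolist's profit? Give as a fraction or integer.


MR = MC: 66 - 2Q = 14
Q* = 26
P* = 66 - 1*26 = 40
Profit = (P* - MC)*Q* - FC
= (40 - 14)*26 - 9
= 26*26 - 9
= 676 - 9 = 667

667


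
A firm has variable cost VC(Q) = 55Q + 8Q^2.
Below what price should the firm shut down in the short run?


AVC(Q) = VC(Q)/Q = 55 + 8Q
AVC is increasing in Q, so minimum AVC is at Q -> 0+.
Min AVC = 55
The firm should shut down if P < 55.

55


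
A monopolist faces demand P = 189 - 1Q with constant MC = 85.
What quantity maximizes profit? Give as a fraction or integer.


TR = P*Q = (189 - 1Q)Q = 189Q - 1Q^2
MR = dTR/dQ = 189 - 2Q
Set MR = MC:
189 - 2Q = 85
104 = 2Q
Q* = 104/2 = 52

52


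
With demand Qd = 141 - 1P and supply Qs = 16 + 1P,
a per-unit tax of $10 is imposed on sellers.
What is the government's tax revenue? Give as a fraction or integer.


With tax on sellers, new supply: Qs' = 16 + 1(P - 10)
= 6 + 1P
New equilibrium quantity:
Q_new = 147/2
Tax revenue = tax * Q_new = 10 * 147/2 = 735

735


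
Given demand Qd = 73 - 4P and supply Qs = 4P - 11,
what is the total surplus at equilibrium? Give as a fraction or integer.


Find equilibrium: 73 - 4P = 4P - 11
73 + 11 = 8P
P* = 84/8 = 21/2
Q* = 4*21/2 - 11 = 31
Inverse demand: P = 73/4 - Q/4, so P_max = 73/4
Inverse supply: P = 11/4 + Q/4, so P_min = 11/4
CS = (1/2) * 31 * (73/4 - 21/2) = 961/8
PS = (1/2) * 31 * (21/2 - 11/4) = 961/8
TS = CS + PS = 961/8 + 961/8 = 961/4

961/4


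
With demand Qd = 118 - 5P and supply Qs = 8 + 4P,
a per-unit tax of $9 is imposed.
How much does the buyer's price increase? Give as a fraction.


With a per-unit tax, the buyer's price increase depends on relative slopes.
Supply slope: d = 4, Demand slope: b = 5
Buyer's price increase = d * tax / (b + d)
= 4 * 9 / (5 + 4)
= 36 / 9 = 4

4


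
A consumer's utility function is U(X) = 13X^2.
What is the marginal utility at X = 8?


MU = dU/dX = 13*2*X^(2-1)
MU = 26*X^1
At X = 8:
MU = 26 * 8^1
MU = 26 * 8 = 208

208


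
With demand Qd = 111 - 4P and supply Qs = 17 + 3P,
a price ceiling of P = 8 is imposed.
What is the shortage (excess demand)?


At P = 8:
Qd = 111 - 4*8 = 79
Qs = 17 + 3*8 = 41
Shortage = Qd - Qs = 79 - 41 = 38

38


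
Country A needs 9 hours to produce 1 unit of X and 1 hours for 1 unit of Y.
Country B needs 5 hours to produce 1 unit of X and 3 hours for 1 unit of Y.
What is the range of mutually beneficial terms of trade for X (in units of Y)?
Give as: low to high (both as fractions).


Opportunity cost of X for Country A = hours_X / hours_Y = 9/1 = 9 units of Y
Opportunity cost of X for Country B = hours_X / hours_Y = 5/3 = 5/3 units of Y
Terms of trade must be between the two opportunity costs.
Range: 5/3 to 9

5/3 to 9


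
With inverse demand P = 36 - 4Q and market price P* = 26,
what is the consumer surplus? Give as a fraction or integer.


Maximum willingness to pay (at Q=0): P_max = 36
Quantity demanded at P* = 26:
Q* = (36 - 26)/4 = 5/2
CS = (1/2) * Q* * (P_max - P*)
CS = (1/2) * 5/2 * (36 - 26)
CS = (1/2) * 5/2 * 10 = 25/2

25/2


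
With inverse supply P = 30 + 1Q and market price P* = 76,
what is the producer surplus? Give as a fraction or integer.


Minimum supply price (at Q=0): P_min = 30
Quantity supplied at P* = 76:
Q* = (76 - 30)/1 = 46
PS = (1/2) * Q* * (P* - P_min)
PS = (1/2) * 46 * (76 - 30)
PS = (1/2) * 46 * 46 = 1058

1058


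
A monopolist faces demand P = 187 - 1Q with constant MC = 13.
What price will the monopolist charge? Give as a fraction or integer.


MR = 187 - 2Q
Set MR = MC: 187 - 2Q = 13
Q* = 87
Substitute into demand:
P* = 187 - 1*87 = 100

100


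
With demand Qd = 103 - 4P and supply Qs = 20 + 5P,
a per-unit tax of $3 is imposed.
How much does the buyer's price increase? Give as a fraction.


With a per-unit tax, the buyer's price increase depends on relative slopes.
Supply slope: d = 5, Demand slope: b = 4
Buyer's price increase = d * tax / (b + d)
= 5 * 3 / (4 + 5)
= 15 / 9 = 5/3

5/3


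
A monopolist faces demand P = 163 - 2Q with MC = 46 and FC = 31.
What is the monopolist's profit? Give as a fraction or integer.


MR = MC: 163 - 4Q = 46
Q* = 117/4
P* = 163 - 2*117/4 = 209/2
Profit = (P* - MC)*Q* - FC
= (209/2 - 46)*117/4 - 31
= 117/2*117/4 - 31
= 13689/8 - 31 = 13441/8

13441/8


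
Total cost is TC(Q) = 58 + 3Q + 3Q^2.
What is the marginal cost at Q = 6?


MC = dTC/dQ = 3 + 2*3*Q
At Q = 6:
MC = 3 + 6*6
MC = 3 + 36 = 39

39


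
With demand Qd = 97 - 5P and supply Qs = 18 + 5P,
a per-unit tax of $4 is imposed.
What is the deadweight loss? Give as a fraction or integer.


Pre-tax equilibrium quantity: Q* = 115/2
Post-tax equilibrium quantity: Q_tax = 95/2
Reduction in quantity: Q* - Q_tax = 10
DWL = (1/2) * tax * (Q* - Q_tax)
DWL = (1/2) * 4 * 10 = 20

20


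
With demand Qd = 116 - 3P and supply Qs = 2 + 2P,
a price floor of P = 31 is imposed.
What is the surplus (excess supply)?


At P = 31:
Qd = 116 - 3*31 = 23
Qs = 2 + 2*31 = 64
Surplus = Qs - Qd = 64 - 23 = 41

41


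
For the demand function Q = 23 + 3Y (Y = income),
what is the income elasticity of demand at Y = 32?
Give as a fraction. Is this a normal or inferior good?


dQ/dY = 3
At Y = 32: Q = 23 + 3*32 = 119
Ey = (dQ/dY)(Y/Q) = 3 * 32 / 119 = 96/119
Since Ey > 0, this is a normal good.

96/119 (normal good)


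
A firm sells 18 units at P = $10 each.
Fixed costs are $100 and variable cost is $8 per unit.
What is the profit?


Total Revenue = P * Q = 10 * 18 = $180
Total Cost = FC + VC*Q = 100 + 8*18 = $244
Profit = TR - TC = 180 - 244 = $-64

$-64


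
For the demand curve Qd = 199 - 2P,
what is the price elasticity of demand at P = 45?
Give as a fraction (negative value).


dQ/dP = -2
At P = 45: Q = 199 - 2*45 = 109
E = (dQ/dP)(P/Q) = (-2)(45/109) = -90/109

-90/109


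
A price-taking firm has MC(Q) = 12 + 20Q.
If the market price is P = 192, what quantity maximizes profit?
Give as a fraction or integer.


In perfect competition, profit is maximized where P = MC.
192 = 12 + 20Q
180 = 20Q
Q* = 180/20 = 9

9


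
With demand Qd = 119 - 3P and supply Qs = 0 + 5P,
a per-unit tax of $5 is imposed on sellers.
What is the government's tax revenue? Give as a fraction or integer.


With tax on sellers, new supply: Qs' = 0 + 5(P - 5)
= 5P - 25
New equilibrium quantity:
Q_new = 65
Tax revenue = tax * Q_new = 5 * 65 = 325

325


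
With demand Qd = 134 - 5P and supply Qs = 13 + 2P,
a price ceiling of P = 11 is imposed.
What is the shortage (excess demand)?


At P = 11:
Qd = 134 - 5*11 = 79
Qs = 13 + 2*11 = 35
Shortage = Qd - Qs = 79 - 35 = 44

44


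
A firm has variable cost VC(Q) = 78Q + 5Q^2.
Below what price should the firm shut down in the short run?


AVC(Q) = VC(Q)/Q = 78 + 5Q
AVC is increasing in Q, so minimum AVC is at Q -> 0+.
Min AVC = 78
The firm should shut down if P < 78.

78


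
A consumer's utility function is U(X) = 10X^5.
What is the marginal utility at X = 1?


MU = dU/dX = 10*5*X^(5-1)
MU = 50*X^4
At X = 1:
MU = 50 * 1^4
MU = 50 * 1 = 50

50


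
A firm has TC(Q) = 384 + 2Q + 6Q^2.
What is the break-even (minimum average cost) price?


AC(Q) = 384/Q + 2 + 6Q
To minimize: dAC/dQ = -384/Q^2 + 6 = 0
Q^2 = 384/6 = 64
Q* = 8
Min AC = 384/8 + 2 + 6*8
Min AC = 48 + 2 + 48 = 98

98


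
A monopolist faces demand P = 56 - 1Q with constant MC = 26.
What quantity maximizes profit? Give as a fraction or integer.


TR = P*Q = (56 - 1Q)Q = 56Q - 1Q^2
MR = dTR/dQ = 56 - 2Q
Set MR = MC:
56 - 2Q = 26
30 = 2Q
Q* = 30/2 = 15

15


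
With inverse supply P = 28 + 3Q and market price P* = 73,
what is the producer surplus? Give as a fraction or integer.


Minimum supply price (at Q=0): P_min = 28
Quantity supplied at P* = 73:
Q* = (73 - 28)/3 = 15
PS = (1/2) * Q* * (P* - P_min)
PS = (1/2) * 15 * (73 - 28)
PS = (1/2) * 15 * 45 = 675/2

675/2


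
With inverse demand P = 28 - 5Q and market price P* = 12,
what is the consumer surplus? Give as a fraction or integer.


Maximum willingness to pay (at Q=0): P_max = 28
Quantity demanded at P* = 12:
Q* = (28 - 12)/5 = 16/5
CS = (1/2) * Q* * (P_max - P*)
CS = (1/2) * 16/5 * (28 - 12)
CS = (1/2) * 16/5 * 16 = 128/5

128/5


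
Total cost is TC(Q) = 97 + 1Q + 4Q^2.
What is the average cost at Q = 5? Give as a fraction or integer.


TC(5) = 97 + 1*5 + 4*5^2
TC(5) = 97 + 5 + 100 = 202
AC = TC/Q = 202/5 = 202/5

202/5


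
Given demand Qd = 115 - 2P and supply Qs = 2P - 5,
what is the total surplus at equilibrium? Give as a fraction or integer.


Find equilibrium: 115 - 2P = 2P - 5
115 + 5 = 4P
P* = 120/4 = 30
Q* = 2*30 - 5 = 55
Inverse demand: P = 115/2 - Q/2, so P_max = 115/2
Inverse supply: P = 5/2 + Q/2, so P_min = 5/2
CS = (1/2) * 55 * (115/2 - 30) = 3025/4
PS = (1/2) * 55 * (30 - 5/2) = 3025/4
TS = CS + PS = 3025/4 + 3025/4 = 3025/2

3025/2


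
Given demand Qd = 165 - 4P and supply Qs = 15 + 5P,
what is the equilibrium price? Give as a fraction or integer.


At equilibrium, Qd = Qs.
165 - 4P = 15 + 5P
165 - 15 = 4P + 5P
150 = 9P
P* = 150/9 = 50/3

50/3


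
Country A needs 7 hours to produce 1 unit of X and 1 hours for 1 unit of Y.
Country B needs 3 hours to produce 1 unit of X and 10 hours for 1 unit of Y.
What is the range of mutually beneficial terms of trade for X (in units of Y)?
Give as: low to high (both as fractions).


Opportunity cost of X for Country A = hours_X / hours_Y = 7/1 = 7 units of Y
Opportunity cost of X for Country B = hours_X / hours_Y = 3/10 = 3/10 units of Y
Terms of trade must be between the two opportunity costs.
Range: 3/10 to 7

3/10 to 7


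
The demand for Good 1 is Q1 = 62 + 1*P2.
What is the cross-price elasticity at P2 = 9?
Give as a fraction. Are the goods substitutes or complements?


dQ1/dP2 = 1
At P2 = 9: Q1 = 62 + 1*9 = 71
Exy = (dQ1/dP2)(P2/Q1) = 1 * 9 / 71 = 9/71
Since Exy > 0, the goods are substitutes.

9/71 (substitutes)


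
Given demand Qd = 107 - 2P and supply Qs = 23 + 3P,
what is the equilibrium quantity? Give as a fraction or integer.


First find equilibrium price:
107 - 2P = 23 + 3P
P* = 84/5 = 84/5
Then substitute into demand:
Q* = 107 - 2 * 84/5 = 367/5

367/5


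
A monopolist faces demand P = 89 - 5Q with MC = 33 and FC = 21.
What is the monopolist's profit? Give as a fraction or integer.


MR = MC: 89 - 10Q = 33
Q* = 28/5
P* = 89 - 5*28/5 = 61
Profit = (P* - MC)*Q* - FC
= (61 - 33)*28/5 - 21
= 28*28/5 - 21
= 784/5 - 21 = 679/5

679/5


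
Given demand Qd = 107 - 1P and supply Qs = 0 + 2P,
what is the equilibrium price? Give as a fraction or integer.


At equilibrium, Qd = Qs.
107 - 1P = 0 + 2P
107 - 0 = 1P + 2P
107 = 3P
P* = 107/3 = 107/3

107/3


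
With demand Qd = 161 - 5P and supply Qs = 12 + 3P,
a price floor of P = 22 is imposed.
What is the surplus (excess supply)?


At P = 22:
Qd = 161 - 5*22 = 51
Qs = 12 + 3*22 = 78
Surplus = Qs - Qd = 78 - 51 = 27

27


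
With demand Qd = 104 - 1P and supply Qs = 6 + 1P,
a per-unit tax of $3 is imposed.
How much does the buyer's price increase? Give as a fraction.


With a per-unit tax, the buyer's price increase depends on relative slopes.
Supply slope: d = 1, Demand slope: b = 1
Buyer's price increase = d * tax / (b + d)
= 1 * 3 / (1 + 1)
= 3 / 2 = 3/2

3/2


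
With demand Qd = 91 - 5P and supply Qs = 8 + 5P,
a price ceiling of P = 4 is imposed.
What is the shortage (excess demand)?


At P = 4:
Qd = 91 - 5*4 = 71
Qs = 8 + 5*4 = 28
Shortage = Qd - Qs = 71 - 28 = 43

43


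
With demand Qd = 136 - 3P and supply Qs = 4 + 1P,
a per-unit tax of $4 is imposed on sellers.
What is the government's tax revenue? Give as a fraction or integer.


With tax on sellers, new supply: Qs' = 4 + 1(P - 4)
= 0 + 1P
New equilibrium quantity:
Q_new = 34
Tax revenue = tax * Q_new = 4 * 34 = 136

136


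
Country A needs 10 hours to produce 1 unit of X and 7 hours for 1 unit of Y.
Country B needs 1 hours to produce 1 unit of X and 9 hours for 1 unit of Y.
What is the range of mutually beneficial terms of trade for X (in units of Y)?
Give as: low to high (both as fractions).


Opportunity cost of X for Country A = hours_X / hours_Y = 10/7 = 10/7 units of Y
Opportunity cost of X for Country B = hours_X / hours_Y = 1/9 = 1/9 units of Y
Terms of trade must be between the two opportunity costs.
Range: 1/9 to 10/7

1/9 to 10/7


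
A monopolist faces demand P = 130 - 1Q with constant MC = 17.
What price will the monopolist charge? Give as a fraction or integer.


MR = 130 - 2Q
Set MR = MC: 130 - 2Q = 17
Q* = 113/2
Substitute into demand:
P* = 130 - 1*113/2 = 147/2

147/2


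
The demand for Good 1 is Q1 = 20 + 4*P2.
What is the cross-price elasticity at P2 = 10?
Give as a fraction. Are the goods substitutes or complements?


dQ1/dP2 = 4
At P2 = 10: Q1 = 20 + 4*10 = 60
Exy = (dQ1/dP2)(P2/Q1) = 4 * 10 / 60 = 2/3
Since Exy > 0, the goods are substitutes.

2/3 (substitutes)


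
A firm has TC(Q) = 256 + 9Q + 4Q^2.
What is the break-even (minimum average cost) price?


AC(Q) = 256/Q + 9 + 4Q
To minimize: dAC/dQ = -256/Q^2 + 4 = 0
Q^2 = 256/4 = 64
Q* = 8
Min AC = 256/8 + 9 + 4*8
Min AC = 32 + 9 + 32 = 73

73


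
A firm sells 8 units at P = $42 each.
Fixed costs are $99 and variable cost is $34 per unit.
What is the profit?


Total Revenue = P * Q = 42 * 8 = $336
Total Cost = FC + VC*Q = 99 + 34*8 = $371
Profit = TR - TC = 336 - 371 = $-35

$-35


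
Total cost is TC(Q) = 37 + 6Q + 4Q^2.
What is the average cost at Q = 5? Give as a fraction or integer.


TC(5) = 37 + 6*5 + 4*5^2
TC(5) = 37 + 30 + 100 = 167
AC = TC/Q = 167/5 = 167/5

167/5


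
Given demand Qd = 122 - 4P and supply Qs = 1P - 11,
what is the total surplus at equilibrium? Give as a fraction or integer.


Find equilibrium: 122 - 4P = 1P - 11
122 + 11 = 5P
P* = 133/5 = 133/5
Q* = 1*133/5 - 11 = 78/5
Inverse demand: P = 61/2 - Q/4, so P_max = 61/2
Inverse supply: P = 11 + Q/1, so P_min = 11
CS = (1/2) * 78/5 * (61/2 - 133/5) = 1521/50
PS = (1/2) * 78/5 * (133/5 - 11) = 3042/25
TS = CS + PS = 1521/50 + 3042/25 = 1521/10

1521/10


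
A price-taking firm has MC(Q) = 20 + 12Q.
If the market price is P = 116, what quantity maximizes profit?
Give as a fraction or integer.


In perfect competition, profit is maximized where P = MC.
116 = 20 + 12Q
96 = 12Q
Q* = 96/12 = 8

8


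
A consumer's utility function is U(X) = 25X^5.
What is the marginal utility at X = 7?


MU = dU/dX = 25*5*X^(5-1)
MU = 125*X^4
At X = 7:
MU = 125 * 7^4
MU = 125 * 2401 = 300125

300125


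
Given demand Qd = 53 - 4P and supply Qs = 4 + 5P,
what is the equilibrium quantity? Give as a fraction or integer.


First find equilibrium price:
53 - 4P = 4 + 5P
P* = 49/9 = 49/9
Then substitute into demand:
Q* = 53 - 4 * 49/9 = 281/9

281/9


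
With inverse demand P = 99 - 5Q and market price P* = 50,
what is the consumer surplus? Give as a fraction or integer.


Maximum willingness to pay (at Q=0): P_max = 99
Quantity demanded at P* = 50:
Q* = (99 - 50)/5 = 49/5
CS = (1/2) * Q* * (P_max - P*)
CS = (1/2) * 49/5 * (99 - 50)
CS = (1/2) * 49/5 * 49 = 2401/10

2401/10


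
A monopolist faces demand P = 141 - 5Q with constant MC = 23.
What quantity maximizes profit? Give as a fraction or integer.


TR = P*Q = (141 - 5Q)Q = 141Q - 5Q^2
MR = dTR/dQ = 141 - 10Q
Set MR = MC:
141 - 10Q = 23
118 = 10Q
Q* = 118/10 = 59/5

59/5


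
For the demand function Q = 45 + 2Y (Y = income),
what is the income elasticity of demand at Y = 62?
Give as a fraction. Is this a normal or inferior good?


dQ/dY = 2
At Y = 62: Q = 45 + 2*62 = 169
Ey = (dQ/dY)(Y/Q) = 2 * 62 / 169 = 124/169
Since Ey > 0, this is a normal good.

124/169 (normal good)


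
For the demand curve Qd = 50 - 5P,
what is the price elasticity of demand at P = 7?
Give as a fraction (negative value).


dQ/dP = -5
At P = 7: Q = 50 - 5*7 = 15
E = (dQ/dP)(P/Q) = (-5)(7/15) = -7/3

-7/3


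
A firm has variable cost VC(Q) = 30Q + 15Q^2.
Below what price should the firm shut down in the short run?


AVC(Q) = VC(Q)/Q = 30 + 15Q
AVC is increasing in Q, so minimum AVC is at Q -> 0+.
Min AVC = 30
The firm should shut down if P < 30.

30


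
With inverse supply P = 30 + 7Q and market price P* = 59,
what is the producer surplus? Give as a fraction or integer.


Minimum supply price (at Q=0): P_min = 30
Quantity supplied at P* = 59:
Q* = (59 - 30)/7 = 29/7
PS = (1/2) * Q* * (P* - P_min)
PS = (1/2) * 29/7 * (59 - 30)
PS = (1/2) * 29/7 * 29 = 841/14

841/14


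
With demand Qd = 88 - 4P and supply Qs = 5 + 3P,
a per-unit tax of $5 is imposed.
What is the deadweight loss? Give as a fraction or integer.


Pre-tax equilibrium quantity: Q* = 284/7
Post-tax equilibrium quantity: Q_tax = 32
Reduction in quantity: Q* - Q_tax = 60/7
DWL = (1/2) * tax * (Q* - Q_tax)
DWL = (1/2) * 5 * 60/7 = 150/7

150/7


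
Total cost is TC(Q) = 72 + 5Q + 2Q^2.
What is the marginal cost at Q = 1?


MC = dTC/dQ = 5 + 2*2*Q
At Q = 1:
MC = 5 + 4*1
MC = 5 + 4 = 9

9


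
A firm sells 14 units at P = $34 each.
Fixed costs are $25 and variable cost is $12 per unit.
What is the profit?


Total Revenue = P * Q = 34 * 14 = $476
Total Cost = FC + VC*Q = 25 + 12*14 = $193
Profit = TR - TC = 476 - 193 = $283

$283


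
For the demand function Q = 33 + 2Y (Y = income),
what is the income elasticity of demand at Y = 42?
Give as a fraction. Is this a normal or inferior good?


dQ/dY = 2
At Y = 42: Q = 33 + 2*42 = 117
Ey = (dQ/dY)(Y/Q) = 2 * 42 / 117 = 28/39
Since Ey > 0, this is a normal good.

28/39 (normal good)


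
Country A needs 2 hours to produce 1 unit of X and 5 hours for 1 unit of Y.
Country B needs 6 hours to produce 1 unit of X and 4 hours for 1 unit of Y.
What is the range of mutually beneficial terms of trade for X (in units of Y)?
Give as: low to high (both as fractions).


Opportunity cost of X for Country A = hours_X / hours_Y = 2/5 = 2/5 units of Y
Opportunity cost of X for Country B = hours_X / hours_Y = 6/4 = 3/2 units of Y
Terms of trade must be between the two opportunity costs.
Range: 2/5 to 3/2

2/5 to 3/2


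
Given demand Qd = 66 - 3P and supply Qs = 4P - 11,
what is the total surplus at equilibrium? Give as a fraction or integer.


Find equilibrium: 66 - 3P = 4P - 11
66 + 11 = 7P
P* = 77/7 = 11
Q* = 4*11 - 11 = 33
Inverse demand: P = 22 - Q/3, so P_max = 22
Inverse supply: P = 11/4 + Q/4, so P_min = 11/4
CS = (1/2) * 33 * (22 - 11) = 363/2
PS = (1/2) * 33 * (11 - 11/4) = 1089/8
TS = CS + PS = 363/2 + 1089/8 = 2541/8

2541/8


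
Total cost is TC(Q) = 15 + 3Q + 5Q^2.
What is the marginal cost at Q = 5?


MC = dTC/dQ = 3 + 2*5*Q
At Q = 5:
MC = 3 + 10*5
MC = 3 + 50 = 53

53


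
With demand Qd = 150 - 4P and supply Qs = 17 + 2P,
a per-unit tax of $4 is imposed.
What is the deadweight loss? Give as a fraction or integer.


Pre-tax equilibrium quantity: Q* = 184/3
Post-tax equilibrium quantity: Q_tax = 56
Reduction in quantity: Q* - Q_tax = 16/3
DWL = (1/2) * tax * (Q* - Q_tax)
DWL = (1/2) * 4 * 16/3 = 32/3

32/3


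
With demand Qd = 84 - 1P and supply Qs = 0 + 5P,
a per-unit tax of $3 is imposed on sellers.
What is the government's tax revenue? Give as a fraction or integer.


With tax on sellers, new supply: Qs' = 0 + 5(P - 3)
= 5P - 15
New equilibrium quantity:
Q_new = 135/2
Tax revenue = tax * Q_new = 3 * 135/2 = 405/2

405/2


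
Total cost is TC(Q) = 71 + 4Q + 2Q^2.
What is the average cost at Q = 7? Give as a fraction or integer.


TC(7) = 71 + 4*7 + 2*7^2
TC(7) = 71 + 28 + 98 = 197
AC = TC/Q = 197/7 = 197/7

197/7


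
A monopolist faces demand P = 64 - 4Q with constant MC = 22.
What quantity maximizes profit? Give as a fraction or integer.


TR = P*Q = (64 - 4Q)Q = 64Q - 4Q^2
MR = dTR/dQ = 64 - 8Q
Set MR = MC:
64 - 8Q = 22
42 = 8Q
Q* = 42/8 = 21/4

21/4


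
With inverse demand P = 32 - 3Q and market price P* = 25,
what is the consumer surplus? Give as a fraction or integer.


Maximum willingness to pay (at Q=0): P_max = 32
Quantity demanded at P* = 25:
Q* = (32 - 25)/3 = 7/3
CS = (1/2) * Q* * (P_max - P*)
CS = (1/2) * 7/3 * (32 - 25)
CS = (1/2) * 7/3 * 7 = 49/6

49/6


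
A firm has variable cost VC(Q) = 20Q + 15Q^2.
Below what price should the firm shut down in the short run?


AVC(Q) = VC(Q)/Q = 20 + 15Q
AVC is increasing in Q, so minimum AVC is at Q -> 0+.
Min AVC = 20
The firm should shut down if P < 20.

20


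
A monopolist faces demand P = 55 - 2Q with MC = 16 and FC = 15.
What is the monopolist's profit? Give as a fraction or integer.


MR = MC: 55 - 4Q = 16
Q* = 39/4
P* = 55 - 2*39/4 = 71/2
Profit = (P* - MC)*Q* - FC
= (71/2 - 16)*39/4 - 15
= 39/2*39/4 - 15
= 1521/8 - 15 = 1401/8

1401/8


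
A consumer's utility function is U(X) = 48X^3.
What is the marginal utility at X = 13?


MU = dU/dX = 48*3*X^(3-1)
MU = 144*X^2
At X = 13:
MU = 144 * 13^2
MU = 144 * 169 = 24336

24336


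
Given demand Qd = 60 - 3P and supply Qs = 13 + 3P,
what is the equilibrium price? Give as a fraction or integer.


At equilibrium, Qd = Qs.
60 - 3P = 13 + 3P
60 - 13 = 3P + 3P
47 = 6P
P* = 47/6 = 47/6

47/6


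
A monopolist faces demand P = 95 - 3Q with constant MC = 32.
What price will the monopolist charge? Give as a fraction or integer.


MR = 95 - 6Q
Set MR = MC: 95 - 6Q = 32
Q* = 21/2
Substitute into demand:
P* = 95 - 3*21/2 = 127/2

127/2


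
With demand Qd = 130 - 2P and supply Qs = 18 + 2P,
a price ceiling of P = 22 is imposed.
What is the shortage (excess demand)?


At P = 22:
Qd = 130 - 2*22 = 86
Qs = 18 + 2*22 = 62
Shortage = Qd - Qs = 86 - 62 = 24

24


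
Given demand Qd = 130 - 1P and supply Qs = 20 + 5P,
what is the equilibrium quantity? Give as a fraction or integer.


First find equilibrium price:
130 - 1P = 20 + 5P
P* = 110/6 = 55/3
Then substitute into demand:
Q* = 130 - 1 * 55/3 = 335/3

335/3


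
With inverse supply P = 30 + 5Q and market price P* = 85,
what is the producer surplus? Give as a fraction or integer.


Minimum supply price (at Q=0): P_min = 30
Quantity supplied at P* = 85:
Q* = (85 - 30)/5 = 11
PS = (1/2) * Q* * (P* - P_min)
PS = (1/2) * 11 * (85 - 30)
PS = (1/2) * 11 * 55 = 605/2

605/2


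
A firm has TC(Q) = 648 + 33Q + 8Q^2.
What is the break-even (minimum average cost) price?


AC(Q) = 648/Q + 33 + 8Q
To minimize: dAC/dQ = -648/Q^2 + 8 = 0
Q^2 = 648/8 = 81
Q* = 9
Min AC = 648/9 + 33 + 8*9
Min AC = 72 + 33 + 72 = 177

177


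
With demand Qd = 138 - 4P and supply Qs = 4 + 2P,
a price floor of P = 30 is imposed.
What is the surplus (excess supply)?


At P = 30:
Qd = 138 - 4*30 = 18
Qs = 4 + 2*30 = 64
Surplus = Qs - Qd = 64 - 18 = 46

46


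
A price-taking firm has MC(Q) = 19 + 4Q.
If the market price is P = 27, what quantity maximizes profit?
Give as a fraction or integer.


In perfect competition, profit is maximized where P = MC.
27 = 19 + 4Q
8 = 4Q
Q* = 8/4 = 2

2


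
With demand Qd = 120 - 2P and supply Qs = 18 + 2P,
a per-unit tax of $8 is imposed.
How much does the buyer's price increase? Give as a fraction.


With a per-unit tax, the buyer's price increase depends on relative slopes.
Supply slope: d = 2, Demand slope: b = 2
Buyer's price increase = d * tax / (b + d)
= 2 * 8 / (2 + 2)
= 16 / 4 = 4

4


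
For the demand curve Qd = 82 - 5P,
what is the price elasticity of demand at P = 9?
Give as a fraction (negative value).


dQ/dP = -5
At P = 9: Q = 82 - 5*9 = 37
E = (dQ/dP)(P/Q) = (-5)(9/37) = -45/37

-45/37


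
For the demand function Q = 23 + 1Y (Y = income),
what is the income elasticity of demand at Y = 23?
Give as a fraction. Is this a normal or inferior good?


dQ/dY = 1
At Y = 23: Q = 23 + 1*23 = 46
Ey = (dQ/dY)(Y/Q) = 1 * 23 / 46 = 1/2
Since Ey > 0, this is a normal good.

1/2 (normal good)


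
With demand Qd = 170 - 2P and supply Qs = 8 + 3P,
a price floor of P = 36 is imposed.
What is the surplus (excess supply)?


At P = 36:
Qd = 170 - 2*36 = 98
Qs = 8 + 3*36 = 116
Surplus = Qs - Qd = 116 - 98 = 18

18


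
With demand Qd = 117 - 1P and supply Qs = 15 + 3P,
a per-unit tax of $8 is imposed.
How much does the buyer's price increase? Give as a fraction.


With a per-unit tax, the buyer's price increase depends on relative slopes.
Supply slope: d = 3, Demand slope: b = 1
Buyer's price increase = d * tax / (b + d)
= 3 * 8 / (1 + 3)
= 24 / 4 = 6

6


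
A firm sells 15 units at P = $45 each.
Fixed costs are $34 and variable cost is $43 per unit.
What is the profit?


Total Revenue = P * Q = 45 * 15 = $675
Total Cost = FC + VC*Q = 34 + 43*15 = $679
Profit = TR - TC = 675 - 679 = $-4

$-4


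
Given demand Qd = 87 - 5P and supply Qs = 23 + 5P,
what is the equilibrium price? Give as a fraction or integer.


At equilibrium, Qd = Qs.
87 - 5P = 23 + 5P
87 - 23 = 5P + 5P
64 = 10P
P* = 64/10 = 32/5

32/5


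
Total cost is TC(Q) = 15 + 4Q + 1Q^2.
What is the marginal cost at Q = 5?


MC = dTC/dQ = 4 + 2*1*Q
At Q = 5:
MC = 4 + 2*5
MC = 4 + 10 = 14

14


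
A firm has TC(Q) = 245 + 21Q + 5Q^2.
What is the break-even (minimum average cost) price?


AC(Q) = 245/Q + 21 + 5Q
To minimize: dAC/dQ = -245/Q^2 + 5 = 0
Q^2 = 245/5 = 49
Q* = 7
Min AC = 245/7 + 21 + 5*7
Min AC = 35 + 21 + 35 = 91

91


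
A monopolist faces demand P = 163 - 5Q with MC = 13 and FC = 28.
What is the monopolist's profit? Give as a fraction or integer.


MR = MC: 163 - 10Q = 13
Q* = 15
P* = 163 - 5*15 = 88
Profit = (P* - MC)*Q* - FC
= (88 - 13)*15 - 28
= 75*15 - 28
= 1125 - 28 = 1097

1097


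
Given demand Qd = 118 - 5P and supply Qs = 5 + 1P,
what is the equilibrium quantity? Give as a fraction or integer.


First find equilibrium price:
118 - 5P = 5 + 1P
P* = 113/6 = 113/6
Then substitute into demand:
Q* = 118 - 5 * 113/6 = 143/6

143/6


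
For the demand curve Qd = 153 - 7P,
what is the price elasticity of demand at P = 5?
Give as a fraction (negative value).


dQ/dP = -7
At P = 5: Q = 153 - 7*5 = 118
E = (dQ/dP)(P/Q) = (-7)(5/118) = -35/118

-35/118


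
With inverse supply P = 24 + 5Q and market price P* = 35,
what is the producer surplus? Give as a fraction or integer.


Minimum supply price (at Q=0): P_min = 24
Quantity supplied at P* = 35:
Q* = (35 - 24)/5 = 11/5
PS = (1/2) * Q* * (P* - P_min)
PS = (1/2) * 11/5 * (35 - 24)
PS = (1/2) * 11/5 * 11 = 121/10

121/10


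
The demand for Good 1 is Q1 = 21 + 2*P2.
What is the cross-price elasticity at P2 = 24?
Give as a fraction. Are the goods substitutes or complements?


dQ1/dP2 = 2
At P2 = 24: Q1 = 21 + 2*24 = 69
Exy = (dQ1/dP2)(P2/Q1) = 2 * 24 / 69 = 16/23
Since Exy > 0, the goods are substitutes.

16/23 (substitutes)


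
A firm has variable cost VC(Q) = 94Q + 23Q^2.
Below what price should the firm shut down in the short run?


AVC(Q) = VC(Q)/Q = 94 + 23Q
AVC is increasing in Q, so minimum AVC is at Q -> 0+.
Min AVC = 94
The firm should shut down if P < 94.

94


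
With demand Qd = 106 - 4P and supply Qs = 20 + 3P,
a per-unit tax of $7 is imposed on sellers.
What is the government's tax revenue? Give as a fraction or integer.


With tax on sellers, new supply: Qs' = 20 + 3(P - 7)
= 3P - 1
New equilibrium quantity:
Q_new = 314/7
Tax revenue = tax * Q_new = 7 * 314/7 = 314

314


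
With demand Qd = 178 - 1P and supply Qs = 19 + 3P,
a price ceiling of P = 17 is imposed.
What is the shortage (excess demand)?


At P = 17:
Qd = 178 - 1*17 = 161
Qs = 19 + 3*17 = 70
Shortage = Qd - Qs = 161 - 70 = 91

91


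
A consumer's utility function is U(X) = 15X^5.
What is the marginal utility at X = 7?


MU = dU/dX = 15*5*X^(5-1)
MU = 75*X^4
At X = 7:
MU = 75 * 7^4
MU = 75 * 2401 = 180075

180075


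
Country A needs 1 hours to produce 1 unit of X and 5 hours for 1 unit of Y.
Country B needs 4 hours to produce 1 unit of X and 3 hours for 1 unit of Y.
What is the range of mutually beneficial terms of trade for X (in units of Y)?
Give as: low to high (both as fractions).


Opportunity cost of X for Country A = hours_X / hours_Y = 1/5 = 1/5 units of Y
Opportunity cost of X for Country B = hours_X / hours_Y = 4/3 = 4/3 units of Y
Terms of trade must be between the two opportunity costs.
Range: 1/5 to 4/3

1/5 to 4/3


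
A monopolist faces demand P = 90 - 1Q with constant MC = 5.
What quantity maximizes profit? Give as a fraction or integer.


TR = P*Q = (90 - 1Q)Q = 90Q - 1Q^2
MR = dTR/dQ = 90 - 2Q
Set MR = MC:
90 - 2Q = 5
85 = 2Q
Q* = 85/2 = 85/2

85/2


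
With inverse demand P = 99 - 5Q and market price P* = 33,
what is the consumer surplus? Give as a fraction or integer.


Maximum willingness to pay (at Q=0): P_max = 99
Quantity demanded at P* = 33:
Q* = (99 - 33)/5 = 66/5
CS = (1/2) * Q* * (P_max - P*)
CS = (1/2) * 66/5 * (99 - 33)
CS = (1/2) * 66/5 * 66 = 2178/5

2178/5


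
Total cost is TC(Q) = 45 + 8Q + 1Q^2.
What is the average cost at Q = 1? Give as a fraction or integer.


TC(1) = 45 + 8*1 + 1*1^2
TC(1) = 45 + 8 + 1 = 54
AC = TC/Q = 54/1 = 54

54


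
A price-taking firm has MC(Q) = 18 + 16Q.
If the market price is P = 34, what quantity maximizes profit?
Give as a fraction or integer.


In perfect competition, profit is maximized where P = MC.
34 = 18 + 16Q
16 = 16Q
Q* = 16/16 = 1

1


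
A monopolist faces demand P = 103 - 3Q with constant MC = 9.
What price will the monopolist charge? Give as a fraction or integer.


MR = 103 - 6Q
Set MR = MC: 103 - 6Q = 9
Q* = 47/3
Substitute into demand:
P* = 103 - 3*47/3 = 56

56


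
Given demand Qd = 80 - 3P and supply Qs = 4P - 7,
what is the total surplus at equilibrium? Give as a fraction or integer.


Find equilibrium: 80 - 3P = 4P - 7
80 + 7 = 7P
P* = 87/7 = 87/7
Q* = 4*87/7 - 7 = 299/7
Inverse demand: P = 80/3 - Q/3, so P_max = 80/3
Inverse supply: P = 7/4 + Q/4, so P_min = 7/4
CS = (1/2) * 299/7 * (80/3 - 87/7) = 89401/294
PS = (1/2) * 299/7 * (87/7 - 7/4) = 89401/392
TS = CS + PS = 89401/294 + 89401/392 = 89401/168

89401/168


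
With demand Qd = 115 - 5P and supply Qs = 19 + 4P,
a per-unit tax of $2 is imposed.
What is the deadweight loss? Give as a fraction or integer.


Pre-tax equilibrium quantity: Q* = 185/3
Post-tax equilibrium quantity: Q_tax = 515/9
Reduction in quantity: Q* - Q_tax = 40/9
DWL = (1/2) * tax * (Q* - Q_tax)
DWL = (1/2) * 2 * 40/9 = 40/9

40/9


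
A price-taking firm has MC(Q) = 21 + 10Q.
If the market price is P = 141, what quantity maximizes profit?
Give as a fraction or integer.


In perfect competition, profit is maximized where P = MC.
141 = 21 + 10Q
120 = 10Q
Q* = 120/10 = 12

12


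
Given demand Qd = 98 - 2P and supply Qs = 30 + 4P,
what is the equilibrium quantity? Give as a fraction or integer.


First find equilibrium price:
98 - 2P = 30 + 4P
P* = 68/6 = 34/3
Then substitute into demand:
Q* = 98 - 2 * 34/3 = 226/3

226/3


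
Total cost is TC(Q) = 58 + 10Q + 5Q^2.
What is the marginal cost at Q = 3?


MC = dTC/dQ = 10 + 2*5*Q
At Q = 3:
MC = 10 + 10*3
MC = 10 + 30 = 40

40


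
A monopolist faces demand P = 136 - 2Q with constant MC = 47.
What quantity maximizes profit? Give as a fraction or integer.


TR = P*Q = (136 - 2Q)Q = 136Q - 2Q^2
MR = dTR/dQ = 136 - 4Q
Set MR = MC:
136 - 4Q = 47
89 = 4Q
Q* = 89/4 = 89/4

89/4


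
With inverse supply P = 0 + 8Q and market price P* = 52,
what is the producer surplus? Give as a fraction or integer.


Minimum supply price (at Q=0): P_min = 0
Quantity supplied at P* = 52:
Q* = (52 - 0)/8 = 13/2
PS = (1/2) * Q* * (P* - P_min)
PS = (1/2) * 13/2 * (52 - 0)
PS = (1/2) * 13/2 * 52 = 169

169


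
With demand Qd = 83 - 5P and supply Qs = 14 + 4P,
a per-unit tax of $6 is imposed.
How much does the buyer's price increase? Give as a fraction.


With a per-unit tax, the buyer's price increase depends on relative slopes.
Supply slope: d = 4, Demand slope: b = 5
Buyer's price increase = d * tax / (b + d)
= 4 * 6 / (5 + 4)
= 24 / 9 = 8/3

8/3


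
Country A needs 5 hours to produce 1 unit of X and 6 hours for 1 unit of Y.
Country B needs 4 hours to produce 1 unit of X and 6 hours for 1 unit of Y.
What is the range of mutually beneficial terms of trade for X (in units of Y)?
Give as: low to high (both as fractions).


Opportunity cost of X for Country A = hours_X / hours_Y = 5/6 = 5/6 units of Y
Opportunity cost of X for Country B = hours_X / hours_Y = 4/6 = 2/3 units of Y
Terms of trade must be between the two opportunity costs.
Range: 2/3 to 5/6

2/3 to 5/6


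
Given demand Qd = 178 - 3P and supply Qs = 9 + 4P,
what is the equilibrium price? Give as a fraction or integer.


At equilibrium, Qd = Qs.
178 - 3P = 9 + 4P
178 - 9 = 3P + 4P
169 = 7P
P* = 169/7 = 169/7

169/7


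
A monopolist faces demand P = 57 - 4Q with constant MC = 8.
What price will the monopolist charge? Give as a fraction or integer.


MR = 57 - 8Q
Set MR = MC: 57 - 8Q = 8
Q* = 49/8
Substitute into demand:
P* = 57 - 4*49/8 = 65/2

65/2


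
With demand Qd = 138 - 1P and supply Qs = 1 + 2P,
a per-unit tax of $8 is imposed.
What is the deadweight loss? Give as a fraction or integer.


Pre-tax equilibrium quantity: Q* = 277/3
Post-tax equilibrium quantity: Q_tax = 87
Reduction in quantity: Q* - Q_tax = 16/3
DWL = (1/2) * tax * (Q* - Q_tax)
DWL = (1/2) * 8 * 16/3 = 64/3

64/3


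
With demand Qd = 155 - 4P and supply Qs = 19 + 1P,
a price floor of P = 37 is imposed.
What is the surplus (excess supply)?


At P = 37:
Qd = 155 - 4*37 = 7
Qs = 19 + 1*37 = 56
Surplus = Qs - Qd = 56 - 7 = 49

49
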